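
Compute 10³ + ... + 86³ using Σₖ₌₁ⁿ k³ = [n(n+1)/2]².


Σₖ₌10^86 k³ = [86·87/2]² − [9·10/2]²
= 13995081 − 2025 = 13993056

Σk³ = 13993056


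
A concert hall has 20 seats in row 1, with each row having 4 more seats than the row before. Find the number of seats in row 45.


aₙ = a₁ + (n-1)d
= 20 + (45-1)×4
= 20 + 176
= 196

a_45 = 196


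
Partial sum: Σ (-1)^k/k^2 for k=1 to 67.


S = -1 + 1/4 - 1/9 + 1/16 - 1/25 + 1/36 - 1/49 + 1/64 ± ...
= -0.8226
(Full series converges to -π²/12 ≈ -0.8225)

S_67 = -0.8226


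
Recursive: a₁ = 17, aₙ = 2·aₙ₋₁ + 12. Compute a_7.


Computing step by step:
a_1 = 17
a_2 = 46
a_3 = 104
a_4 = 220
a_5 = 452
a_6 = 916
a_7 = 1844


a_7 = 1844


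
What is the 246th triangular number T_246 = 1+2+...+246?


n(n+1)/2 = 246×247/2 = 60762/2 = 30381

Σk = 30381


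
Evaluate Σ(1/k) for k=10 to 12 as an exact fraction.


Σₖ₌10^12 1/k = 1/10 + 1/11 + 1/12
= 181/660
≈ 0.2742

Sum = 181/660 ≈ 0.2742


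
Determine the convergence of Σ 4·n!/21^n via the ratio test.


aₙ = 4·n!/21^n
a_{n+1}/aₙ = (n+1)!/21^(n+1) × 21^n/n!  (constant 4 cancels)
= (n+1)/21
L = lim(n→∞) (n+1)/21 = ∞
L > 1 → series DIVERGES

Diverges (ratio test: L = ∞ > 1)


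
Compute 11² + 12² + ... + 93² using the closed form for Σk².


Σₖ₌11^93 k² = Σₖ₌₁^93 k² − Σₖ₌₁^10 k²
= 93·94·187/6 − 10·11·21/6
= 272459 − 385 = 272074

Σk² = 272074


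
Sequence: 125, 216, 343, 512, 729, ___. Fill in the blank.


Pattern: perfect cubes: n³
Terms: 125, 216, 343, 512, 729
Next term = 1000

Next term = 1000


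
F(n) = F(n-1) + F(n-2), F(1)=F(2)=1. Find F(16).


Fibonacci sequence: 1, 1, 2, 3, 5, 8, 13, 21, 34, 55, 89, ...
F(16) = 987

F(16) = 987


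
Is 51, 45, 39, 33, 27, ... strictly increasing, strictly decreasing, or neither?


Differences: -6, -6, -6, -6
All differences < 0 → strictly DECREASING

Monotonically decreasing


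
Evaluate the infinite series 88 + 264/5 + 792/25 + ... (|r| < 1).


S∞ = a₁/(1-r) = 88/(1 - 3/5)
= 88/(2/5)
= 220

S∞ = 220


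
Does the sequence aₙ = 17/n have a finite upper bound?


a₁ = 17, a₂ = 17/2, a₃ = 17/3, ...
0 < aₙ ≤ 17 for all n ≥ 1
Lower bound: 0, Upper bound: 17
The sequence IS bounded

Bounded (0 < aₙ ≤ 17)


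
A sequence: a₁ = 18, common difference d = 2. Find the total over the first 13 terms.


aₙ = 18 + (13-1)×2 = 42
Sₙ = n(a₁+aₙ)/2 = 13×(18+42)/2
= 13×60/2 = 390

S_13 = 390


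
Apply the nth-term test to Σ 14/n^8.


lim(n→∞) 14/n^8 = 0
lim aₙ = 0 → nth-term test is INCONCLUSIVE
(Need other tests; this is actually a convergent p-series with p=8 > 1)

Inconclusive (lim aₙ = 0; need another test)


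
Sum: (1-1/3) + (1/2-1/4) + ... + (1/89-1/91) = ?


Telescoping with gap 2: two head and two tail terms survive.
= (1 + 1/2) - (1/90 + 1/91)
= 3/2 - 1/90 - 1/91 = 6052/4095

Sum = 6052/4095


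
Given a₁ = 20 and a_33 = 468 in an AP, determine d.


d = (aₙ - a₁)/(n-1)
= (468 - 20)/(33-1)
= 448/32 = 14

d = 14


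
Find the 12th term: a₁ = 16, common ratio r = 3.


aₙ = a₁·r^(n-1)
= 16×3^11
= 16×177147
= 2834352

a_12 = 2834352


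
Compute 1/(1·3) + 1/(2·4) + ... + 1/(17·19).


1/(k(k+2)) = (1/2)·(1/k - 1/(k+2)) (partial fractions)
Telescoping: Σ = (1/2)·(1 + 1/2 - 1/18 - 1/19) = 119/171

Sum = 119/171


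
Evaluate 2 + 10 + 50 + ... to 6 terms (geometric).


Sₙ = 2×(5^6 - 1)/(5 - 1)
= 2×(15625 - 1)/4
= 2×15624/4
= 7812

S_6 = 7812


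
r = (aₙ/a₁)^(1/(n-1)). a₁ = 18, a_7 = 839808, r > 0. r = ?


r^(n-1) = aₙ/a₁
r^6 = 839808/18 = 46656
r = 46656^(1/6)
= ±6; taking r > 0 gives r = 6

r = 6


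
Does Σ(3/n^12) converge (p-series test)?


p-series test: Σ c/n^p converges if p > 1, diverges if p ≤ 1 (constant c > 0 doesn't affect convergence).
p = 12
12 > 1 → CONVERGES

Converges (p = 12 > 1)


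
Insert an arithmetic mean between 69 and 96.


AM = (69 + 96)/2 = 165/2 = 82.5

AM = 82.5


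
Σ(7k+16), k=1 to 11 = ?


Σ(7k+16) = 7·Σk + 16·n
= 7·66 + 16·11
= 462 + 176 = 638

Σ = 638


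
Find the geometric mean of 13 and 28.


GM = √(13×28) = √364 = 19.0788

GM = 19.0788


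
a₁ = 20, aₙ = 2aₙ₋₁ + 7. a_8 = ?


Computing step by step:
a_1 = 20
a_2 = 47
a_3 = 101
a_4 = 209
a_5 = 425
a_6 = 857
a_7 = 1721
a_8 = 3449


a_8 = 3449


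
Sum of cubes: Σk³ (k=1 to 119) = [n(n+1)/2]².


n(n+1)/2 = 119×120/2 = 7140
Σk³ = 7140² = 50979600

Σk³ = 50979600


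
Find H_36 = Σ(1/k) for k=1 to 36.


H_36 = 1/1 + 1/2 + 1/3 + ... + 1/36
= 54801925434709/13127595717600
≈ 4.1746

H_36 = 54801925434709/13127595717600 ≈ 4.1746


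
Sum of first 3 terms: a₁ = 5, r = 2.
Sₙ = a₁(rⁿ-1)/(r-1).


Sₙ = 5×(2^3 - 1)/(2 - 1)
= 5×(8 - 1)/1
= 5×7/1
= 35

S_3 = 35


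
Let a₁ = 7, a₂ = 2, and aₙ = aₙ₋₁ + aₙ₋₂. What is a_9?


Computing iteratively: 7, 2, 9, 11, 20, 31, 51, 82, 133
a_9 = 133

a_9 = 133


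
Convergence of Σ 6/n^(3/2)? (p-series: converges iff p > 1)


p-series test: Σ c/n^p converges if p > 1, diverges if p ≤ 1 (constant c > 0 doesn't affect convergence).
p = 3/2
3/2 > 1 → CONVERGES

Converges (p = 3/2 > 1)


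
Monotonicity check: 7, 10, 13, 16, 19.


Differences: 3, 3, 3, 3
All differences > 0 → strictly INCREASING

Monotonically increasing


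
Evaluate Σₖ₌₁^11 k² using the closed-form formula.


n = 11
n(n+1)(2n+1)/6 = 11×12×23/6
= 3036/6 = 506

Σk² = 506


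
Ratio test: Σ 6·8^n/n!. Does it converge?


aₙ = 6·8^n/n!
a_{n+1}/aₙ = 8^(n+1)/(n+1)! × n!/8^n  (constant 6 cancels)
= 8/(n+1)
L = lim(n→∞) 8/(n+1) = 0
L < 1 → series CONVERGES

Converges (ratio test: L = 0 < 1)


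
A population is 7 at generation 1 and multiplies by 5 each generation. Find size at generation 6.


aₙ = a₁·r^(n-1)
= 7×5^5
= 7×3125
= 21875

a_6 = 21875


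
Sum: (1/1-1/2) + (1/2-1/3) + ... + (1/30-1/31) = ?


Telescoping: adjacent terms cancel.
= 1/1 - 1/31
= 1 - 1/31 = 30/31

Sum = 30/31


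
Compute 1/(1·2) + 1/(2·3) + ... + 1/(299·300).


1/(k(k+1)) = 1/k - 1/(k+1) (partial fractions)
Telescoping: Σ = 1 - 1/300 = 299/300

Sum = 299/300


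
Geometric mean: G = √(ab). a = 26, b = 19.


GM = √(26×19) = √494 = 22.2261

GM = 22.2261


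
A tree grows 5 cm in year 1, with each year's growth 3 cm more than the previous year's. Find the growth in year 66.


aₙ = a₁ + (n-1)d
= 5 + (66-1)×3
= 5 + 195
= 200

a_66 = 200


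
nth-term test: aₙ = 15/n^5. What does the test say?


lim(n→∞) 15/n^5 = 0
lim aₙ = 0 → nth-term test is INCONCLUSIVE
(Need other tests; this is actually a convergent p-series with p=5 > 1)

Inconclusive (lim aₙ = 0; need another test)


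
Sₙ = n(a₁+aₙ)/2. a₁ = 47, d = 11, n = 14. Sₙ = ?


aₙ = 47 + (14-1)×11 = 190
Sₙ = n(a₁+aₙ)/2 = 14×(47+190)/2
= 14×237/2 = 1659

S_14 = 1659


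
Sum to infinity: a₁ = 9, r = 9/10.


S∞ = a₁/(1-r) = 9/(1 - 9/10)
= 9/(1/10)
= 90

S∞ = 90


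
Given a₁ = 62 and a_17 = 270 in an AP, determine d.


d = (aₙ - a₁)/(n-1)
= (270 - 62)/(17-1)
= 208/16 = 13

d = 13


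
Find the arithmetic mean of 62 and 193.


AM = (62 + 193)/2 = 255/2 = 127.5

AM = 127.5


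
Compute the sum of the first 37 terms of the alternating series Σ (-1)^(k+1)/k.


S = 1 - 1/2 + 1/3 - 1/4 + 1/5 - 1/6 + 1/7 - 1/8 ± ...
= 0.7065
(Full series converges to +ln(2) ≈ +0.6931)

S_37 = 0.7065


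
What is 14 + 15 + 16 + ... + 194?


Σₖ₌14^194 k = Σₖ₌₁^194 k − Σₖ₌₁^13 k
= 194·195/2 − 13·14/2
= 18915 − 91 = 18824

Σk = 18824


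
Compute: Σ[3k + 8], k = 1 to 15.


Σ(3k+8) = 3·Σk + 8·n
= 3·120 + 8·15
= 360 + 120 = 480

Σ = 480


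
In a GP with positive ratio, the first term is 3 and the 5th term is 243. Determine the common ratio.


r^(n-1) = aₙ/a₁
r^4 = 243/3 = 81
r = 81^(1/4)
= ±3; taking r > 0 gives r = 3

r = 3


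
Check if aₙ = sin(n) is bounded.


For all n, -1 ≤ sin(n) ≤ 1, so -1 ≤ sin(n) ≤ 1
Lower bound: -1, Upper bound: 1
The sequence IS bounded

Bounded (-1 ≤ aₙ ≤ 1)


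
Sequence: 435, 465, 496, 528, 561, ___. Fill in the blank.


Pattern: triangular numbers: n(n+1)/2
Terms: 435, 465, 496, 528, 561
Next term = 595

Next term = 595


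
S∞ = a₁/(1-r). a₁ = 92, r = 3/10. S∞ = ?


S∞ = a₁/(1-r) = 92/(1 - 3/10)
= 92/(7/10)
= 920/7

S∞ = 920/7


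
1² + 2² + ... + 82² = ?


n = 82
n(n+1)(2n+1)/6 = 82×83×165/6
= 1122990/6 = 187165

Σk² = 187165


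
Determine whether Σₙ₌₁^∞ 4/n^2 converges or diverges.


p-series test: Σ c/n^p converges if p > 1, diverges if p ≤ 1 (constant c > 0 doesn't affect convergence).
p = 2
2 > 1 → CONVERGES

Converges (p = 2 > 1)


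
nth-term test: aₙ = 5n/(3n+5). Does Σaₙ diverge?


lim(n→∞) 5n/(3n+5) = 5/3 = 5/3  (divide numerator and denominator by n)
lim aₙ = 5/3 ≠ 0 → series DIVERGES

Diverges (lim aₙ = 5/3 ≠ 0)


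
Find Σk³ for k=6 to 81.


Σₖ₌6^81 k³ = [81·82/2]² − [5·6/2]²
= 11029041 − 225 = 11028816

Σk³ = 11028816


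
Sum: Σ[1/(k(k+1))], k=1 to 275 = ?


1/(k(k+1)) = 1/k - 1/(k+1) (partial fractions)
Telescoping: Σ = 1 - 1/276 = 275/276

Sum = 275/276


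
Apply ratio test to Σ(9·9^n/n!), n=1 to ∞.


aₙ = 9·9^n/n!
a_{n+1}/aₙ = 9^(n+1)/(n+1)! × n!/9^n  (constant 9 cancels)
= 9/(n+1)
L = lim(n→∞) 9/(n+1) = 0
L < 1 → series CONVERGES

Converges (ratio test: L = 0 < 1)


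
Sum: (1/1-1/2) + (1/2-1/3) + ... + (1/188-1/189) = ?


Telescoping: adjacent terms cancel.
= 1/1 - 1/189
= 1 - 1/189 = 188/189

Sum = 188/189


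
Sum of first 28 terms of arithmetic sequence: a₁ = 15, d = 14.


aₙ = 15 + (28-1)×14 = 393
Sₙ = n(a₁+aₙ)/2 = 28×(15+393)/2
= 28×408/2 = 5712

S_28 = 5712


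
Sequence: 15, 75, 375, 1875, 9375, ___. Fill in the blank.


Pattern: geometric (r=5)
Terms: 15, 75, 375, 1875, 9375
Next term = 46875

Next term = 46875


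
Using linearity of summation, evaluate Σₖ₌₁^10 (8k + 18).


Σ(8k+18) = 8·Σk + 18·n
= 8·55 + 18·10
= 440 + 180 = 620

Σ = 620


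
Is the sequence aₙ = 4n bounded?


aₙ = 4n → as n→∞, aₙ→∞
No finite upper bound exists
The sequence is UNBOUNDED

Unbounded (aₙ → ∞ as n → ∞)


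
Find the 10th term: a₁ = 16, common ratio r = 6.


aₙ = a₁·r^(n-1)
= 16×6^9
= 16×10077696
= 161243136

a_10 = 161243136


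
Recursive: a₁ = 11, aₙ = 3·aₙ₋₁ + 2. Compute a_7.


Computing step by step:
a_1 = 11
a_2 = 35
a_3 = 107
a_4 = 323
a_5 = 971
a_6 = 2915
a_7 = 8747


a_7 = 8747


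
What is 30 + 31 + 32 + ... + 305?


Σₖ₌30^305 k = Σₖ₌₁^305 k − Σₖ₌₁^29 k
= 305·306/2 − 29·30/2
= 46665 − 435 = 46230

Σk = 46230


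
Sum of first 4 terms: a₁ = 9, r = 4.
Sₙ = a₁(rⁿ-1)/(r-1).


Sₙ = 9×(4^4 - 1)/(4 - 1)
= 9×(256 - 1)/3
= 9×255/3
= 765

S_4 = 765


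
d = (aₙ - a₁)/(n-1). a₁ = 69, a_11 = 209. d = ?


d = (aₙ - a₁)/(n-1)
= (209 - 69)/(11-1)
= 140/10 = 14

d = 14


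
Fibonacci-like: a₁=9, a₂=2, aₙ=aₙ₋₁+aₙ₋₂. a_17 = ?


Computing iteratively: 9, 2, 11, 13, 24, 37, 61, 98, 159, 257, 416, 673, ...
a_17 = 7464

a_17 = 7464


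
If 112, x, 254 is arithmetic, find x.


AM = (112 + 254)/2 = 366/2 = 183

AM = 183


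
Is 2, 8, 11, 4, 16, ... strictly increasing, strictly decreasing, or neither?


Differences: 6, 3, -7, 12
Difference at position 1 is +6 (> 0) but position 3 is -7 (< 0) — sequence both rises and falls
→ NOT monotonic

Not monotonic


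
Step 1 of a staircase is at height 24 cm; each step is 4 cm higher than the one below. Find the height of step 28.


aₙ = a₁ + (n-1)d
= 24 + (28-1)×4
= 24 + 108
= 132

a_28 = 132


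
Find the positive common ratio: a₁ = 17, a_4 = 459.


r^(n-1) = aₙ/a₁
r^3 = 459/17 = 27
r = 27^(1/3)
= 3

r = 3


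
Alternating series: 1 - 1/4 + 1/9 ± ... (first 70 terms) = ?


S = 1 - 1/4 + 1/9 - 1/16 + 1/25 - 1/36 + 1/49 - 1/64 ± ...
= 0.8224
(Full series converges to +π²/12 ≈ +0.8225)

S_70 = 0.8224


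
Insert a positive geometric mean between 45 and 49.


GM = √(45×49) = √2205 = 46.9574

GM = 46.9574


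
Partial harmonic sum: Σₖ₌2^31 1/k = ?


Σₖ₌2^31 1/k = 1/2 + 1/3 + 1/4 + ... + 1/31
= 218572480850557/72201776446800
≈ 3.0272

Sum = 218572480850557/72201776446800 ≈ 3.0272


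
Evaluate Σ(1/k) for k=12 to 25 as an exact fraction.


Σₖ₌12^25 1/k = 1/12 + 1/13 + 1/14 + ... + 1/25
= 21311994931/26771144400
≈ 0.7961

Sum = 21311994931/26771144400 ≈ 0.7961


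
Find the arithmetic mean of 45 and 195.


AM = (45 + 195)/2 = 240/2 = 120

AM = 120


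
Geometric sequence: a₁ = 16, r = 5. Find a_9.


aₙ = a₁·r^(n-1)
= 16×5^8
= 16×390625
= 6250000

a_9 = 6250000


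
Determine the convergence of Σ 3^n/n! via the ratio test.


aₙ = 3^n/n!
a_{n+1}/aₙ = 3^(n+1)/(n+1)! × n!/3^n
= 3/(n+1)
L = lim(n→∞) 3/(n+1) = 0
L < 1 → series CONVERGES

Converges (ratio test: L = 0 < 1)


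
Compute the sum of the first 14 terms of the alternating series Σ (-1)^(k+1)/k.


S = 1 - 1/2 + 1/3 - 1/4 + 1/5 - 1/6 + 1/7 - 1/8 ± ...
= 0.6587
(Full series converges to +ln(2) ≈ +0.6931)

S_14 = 0.6587


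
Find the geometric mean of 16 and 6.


GM = √(16×6) = √96 = 9.798

GM = 9.798


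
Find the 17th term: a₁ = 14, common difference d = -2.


aₙ = a₁ + (n-1)d
= 14 + (17-1)×-2
= 14 - 32
= -18

a_17 = -18


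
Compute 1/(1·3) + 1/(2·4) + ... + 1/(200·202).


1/(k(k+2)) = (1/2)·(1/k - 1/(k+2)) (partial fractions)
Telescoping: Σ = (1/2)·(1 + 1/2 - 1/201 - 1/202) = 15125/20301

Sum = 15125/20301


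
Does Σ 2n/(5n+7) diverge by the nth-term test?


lim(n→∞) 2n/(5n+7) = 2/5 = 2/5  (divide numerator and denominator by n)
lim aₙ = 2/5 ≠ 0 → series DIVERGES

Diverges (lim aₙ = 2/5 ≠ 0)


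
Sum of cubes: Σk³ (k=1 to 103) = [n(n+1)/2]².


n(n+1)/2 = 103×104/2 = 5356
Σk³ = 5356² = 28686736

Σk³ = 28686736


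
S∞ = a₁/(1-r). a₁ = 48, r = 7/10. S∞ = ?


S∞ = a₁/(1-r) = 48/(1 - 7/10)
= 48/(3/10)
= 160

S∞ = 160


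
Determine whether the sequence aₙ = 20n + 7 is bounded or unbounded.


aₙ = 20n + 7 → as n→∞, aₙ→∞
No finite upper bound exists
The sequence is UNBOUNDED

Unbounded (aₙ → ∞ as n → ∞)


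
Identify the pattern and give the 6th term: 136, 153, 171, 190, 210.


Pattern: triangular numbers: n(n+1)/2
Terms: 136, 153, 171, 190, 210
Next term = 231

Next term = 231


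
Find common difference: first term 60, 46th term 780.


d = (aₙ - a₁)/(n-1)
= (780 - 60)/(46-1)
= 720/45 = 16

d = 16


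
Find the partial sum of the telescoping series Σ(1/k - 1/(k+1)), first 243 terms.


Telescoping: adjacent terms cancel.
= 1/1 - 1/244
= 1 - 1/244 = 243/244

Sum = 243/244


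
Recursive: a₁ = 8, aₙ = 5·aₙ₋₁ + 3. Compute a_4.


Computing step by step:
a_1 = 8
a_2 = 43
a_3 = 218
a_4 = 1093


a_4 = 1093


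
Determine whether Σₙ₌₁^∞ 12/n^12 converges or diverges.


p-series test: Σ c/n^p converges if p > 1, diverges if p ≤ 1 (constant c > 0 doesn't affect convergence).
p = 12
12 > 1 → CONVERGES

Converges (p = 12 > 1)


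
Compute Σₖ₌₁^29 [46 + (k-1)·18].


aₙ = 46 + (29-1)×18 = 550
Sₙ = n(a₁+aₙ)/2 = 29×(46+550)/2
= 29×596/2 = 8642

S_29 = 8642


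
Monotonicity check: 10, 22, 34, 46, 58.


Differences: 12, 12, 12, 12
All differences > 0 → strictly INCREASING

Monotonically increasing


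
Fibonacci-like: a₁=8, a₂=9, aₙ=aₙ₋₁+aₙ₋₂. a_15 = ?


Computing iteratively: 8, 9, 17, 26, 43, 69, 112, 181, 293, 474, 767, 1241, ...
a_15 = 5257

a_15 = 5257


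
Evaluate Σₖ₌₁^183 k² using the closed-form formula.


n = 183
n(n+1)(2n+1)/6 = 183×184×367/6
= 12357624/6 = 2059604

Σk² = 2059604


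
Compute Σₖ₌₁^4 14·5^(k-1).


Sₙ = 14×(5^4 - 1)/(5 - 1)
= 14×(625 - 1)/4
= 14×624/4
= 2184

S_4 = 2184


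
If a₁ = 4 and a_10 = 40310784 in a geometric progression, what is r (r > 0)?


r^(n-1) = aₙ/a₁
r^9 = 40310784/4 = 10077696
r = 10077696^(1/9)
= 6

r = 6


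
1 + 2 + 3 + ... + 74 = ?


n(n+1)/2 = 74×75/2 = 5550/2 = 2775

Σk = 2775


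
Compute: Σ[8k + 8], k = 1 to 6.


Σ(8k+8) = 8·Σk + 8·n
= 8·21 + 8·6
= 168 + 48 = 216

Σ = 216


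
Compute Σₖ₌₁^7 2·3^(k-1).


Sₙ = 2×(3^7 - 1)/(3 - 1)
= 2×(2187 - 1)/2
= 2×2186/2
= 2186

S_7 = 2186


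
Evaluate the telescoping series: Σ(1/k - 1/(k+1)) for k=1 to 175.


Telescoping: adjacent terms cancel.
= 1/1 - 1/176
= 1 - 1/176 = 175/176

Sum = 175/176


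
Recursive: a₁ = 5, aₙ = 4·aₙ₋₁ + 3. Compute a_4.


Computing step by step:
a_1 = 5
a_2 = 23
a_3 = 95
a_4 = 383


a_4 = 383


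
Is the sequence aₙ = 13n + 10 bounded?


aₙ = 13n + 10 → as n→∞, aₙ→∞
No finite upper bound exists
The sequence is UNBOUNDED

Unbounded (aₙ → ∞ as n → ∞)


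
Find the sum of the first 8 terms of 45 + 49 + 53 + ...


aₙ = 45 + (8-1)×4 = 73
Sₙ = n(a₁+aₙ)/2 = 8×(45+73)/2
= 8×118/2 = 472

S_8 = 472


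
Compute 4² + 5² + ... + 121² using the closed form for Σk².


Σₖ₌4^121 k² = Σₖ₌₁^121 k² − Σₖ₌₁^3 k²
= 121·122·243/6 − 3·4·7/6
= 597861 − 14 = 597847

Σk² = 597847


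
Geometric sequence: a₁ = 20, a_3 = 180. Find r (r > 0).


r^(n-1) = aₙ/a₁
r^2 = 180/20 = 9
r = 9^(1/2)
= ±3; taking r > 0 gives r = 3

r = 3


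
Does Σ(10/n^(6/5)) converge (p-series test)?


p-series test: Σ c/n^p converges if p > 1, diverges if p ≤ 1 (constant c > 0 doesn't affect convergence).
p = 6/5
6/5 > 1 → CONVERGES

Converges (p = 6/5 > 1)


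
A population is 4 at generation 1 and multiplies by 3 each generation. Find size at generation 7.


aₙ = a₁·r^(n-1)
= 4×3^6
= 4×729
= 2916

a_7 = 2916


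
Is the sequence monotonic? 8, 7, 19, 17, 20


Differences: -1, 12, -2, 3
Difference at position 2 is +12 (> 0) but position 1 is -1 (< 0) — sequence both rises and falls
→ NOT monotonic

Not monotonic


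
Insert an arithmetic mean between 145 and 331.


AM = (145 + 331)/2 = 476/2 = 238

AM = 238


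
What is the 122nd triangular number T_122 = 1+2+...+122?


n(n+1)/2 = 122×123/2 = 15006/2 = 7503

Σk = 7503


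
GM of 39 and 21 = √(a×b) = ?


GM = √(39×21) = √819 = 28.6182

GM = 28.6182


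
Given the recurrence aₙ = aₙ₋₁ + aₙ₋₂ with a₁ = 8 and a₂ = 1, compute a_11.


Computing iteratively: 8, 1, 9, 10, 19, 29, 48, 77, 125, 202, 327
a_11 = 327

a_11 = 327


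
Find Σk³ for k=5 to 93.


Σₖ₌5^93 k³ = [93·94/2]² − [4·5/2]²
= 19105641 − 100 = 19105541

Σk³ = 19105541


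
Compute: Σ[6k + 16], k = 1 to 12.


Σ(6k+16) = 6·Σk + 16·n
= 6·78 + 16·12
= 468 + 192 = 660

Σ = 660


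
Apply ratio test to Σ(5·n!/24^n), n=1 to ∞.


aₙ = 5·n!/24^n
a_{n+1}/aₙ = (n+1)!/24^(n+1) × 24^n/n!  (constant 5 cancels)
= (n+1)/24
L = lim(n→∞) (n+1)/24 = ∞
L > 1 → series DIVERGES

Diverges (ratio test: L = ∞ > 1)


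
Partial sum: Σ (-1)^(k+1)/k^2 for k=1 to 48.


S = 1 - 1/4 + 1/9 - 1/16 + 1/25 - 1/36 + 1/49 - 1/64 ± ...
= 0.8223
(Full series converges to +π²/12 ≈ +0.8225)

S_48 = 0.8223


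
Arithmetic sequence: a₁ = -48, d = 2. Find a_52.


aₙ = a₁ + (n-1)d
= -48 + (52-1)×2
= -48 + 102
= 54

a_52 = 54


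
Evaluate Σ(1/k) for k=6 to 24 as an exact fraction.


Σₖ₌6^24 1/k = 1/6 + 1/7 + 1/8 + ... + 1/24
= 2663951683/1784742960
≈ 1.4926

Sum = 2663951683/1784742960 ≈ 1.4926


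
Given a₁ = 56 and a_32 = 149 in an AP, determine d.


d = (aₙ - a₁)/(n-1)
= (149 - 56)/(32-1)
= 93/31 = 3

d = 3


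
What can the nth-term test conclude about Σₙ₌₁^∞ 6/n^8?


lim(n→∞) 6/n^8 = 0
lim aₙ = 0 → nth-term test is INCONCLUSIVE
(Need other tests; this is actually a convergent p-series with p=8 > 1)

Inconclusive (lim aₙ = 0; need another test)


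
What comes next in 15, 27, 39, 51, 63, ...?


Pattern: arithmetic (d=12)
Terms: 15, 27, 39, 51, 63
Next term = 75

Next term = 75


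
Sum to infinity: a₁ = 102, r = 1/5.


S∞ = a₁/(1-r) = 102/(1 - 1/5)
= 102/(4/5)
= 255/2

S∞ = 255/2


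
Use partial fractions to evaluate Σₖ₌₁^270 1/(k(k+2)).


1/(k(k+2)) = (1/2)·(1/k - 1/(k+2)) (partial fractions)
Telescoping: Σ = (1/2)·(1 + 1/2 - 1/271 - 1/272) = 110025/147424

Sum = 110025/147424


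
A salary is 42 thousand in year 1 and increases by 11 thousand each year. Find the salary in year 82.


aₙ = a₁ + (n-1)d
= 42 + (82-1)×11
= 42 + 891
= 933

a_82 = 933


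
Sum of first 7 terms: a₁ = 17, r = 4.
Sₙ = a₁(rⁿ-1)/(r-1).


Sₙ = 17×(4^7 - 1)/(4 - 1)
= 17×(16384 - 1)/3
= 17×16383/3
= 92837

S_7 = 92837


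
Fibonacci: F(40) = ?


Fibonacci sequence: 1, 1, 2, 3, 5, 8, 13, 21, 34, 55, 89, ...
F(40) = 102334155

F(40) = 102334155


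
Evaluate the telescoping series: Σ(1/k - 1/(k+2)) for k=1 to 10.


Telescoping with gap 2: two head and two tail terms survive.
= (1 + 1/2) - (1/11 + 1/12)
= 3/2 - 1/11 - 1/12 = 175/132

Sum = 175/132


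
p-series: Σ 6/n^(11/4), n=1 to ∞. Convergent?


p-series test: Σ c/n^p converges if p > 1, diverges if p ≤ 1 (constant c > 0 doesn't affect convergence).
p = 11/4
11/4 > 1 → CONVERGES

Converges (p = 11/4 > 1)


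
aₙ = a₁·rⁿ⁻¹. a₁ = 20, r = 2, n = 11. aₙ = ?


aₙ = a₁·r^(n-1)
= 20×2^10
= 20×1024
= 20480

a_11 = 20480


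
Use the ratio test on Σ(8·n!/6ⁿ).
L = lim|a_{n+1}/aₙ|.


aₙ = 8·n!/6^n
a_{n+1}/aₙ = (n+1)!/6^(n+1) × 6^n/n!  (constant 8 cancels)
= (n+1)/6
L = lim(n→∞) (n+1)/6 = ∞
L > 1 → series DIVERGES

Diverges (ratio test: L = ∞ > 1)


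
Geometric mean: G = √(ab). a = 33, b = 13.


GM = √(33×13) = √429 = 20.7123

GM = 20.7123


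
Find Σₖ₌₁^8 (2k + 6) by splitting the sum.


Σ(2k+6) = 2·Σk + 6·n
= 2·36 + 6·8
= 72 + 48 = 120

Σ = 120


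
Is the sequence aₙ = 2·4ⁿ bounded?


aₙ = 2·4ⁿ → as n→∞, aₙ→∞ (since base 4 > 1)
No finite upper bound exists
The sequence is UNBOUNDED

Unbounded (aₙ → ∞ as n → ∞)


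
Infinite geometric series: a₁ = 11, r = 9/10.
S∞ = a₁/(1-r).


S∞ = a₁/(1-r) = 11/(1 - 9/10)
= 11/(1/10)
= 110

S∞ = 110


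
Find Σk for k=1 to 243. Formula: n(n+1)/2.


n(n+1)/2 = 243×244/2 = 59292/2 = 29646

Σk = 29646


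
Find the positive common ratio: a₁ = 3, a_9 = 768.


r^(n-1) = aₙ/a₁
r^8 = 768/3 = 256
r = 256^(1/8)
= ±2; taking r > 0 gives r = 2

r = 2


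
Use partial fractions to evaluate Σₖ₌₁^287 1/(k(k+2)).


1/(k(k+2)) = (1/2)·(1/k - 1/(k+2)) (partial fractions)
Telescoping: Σ = (1/2)·(1 + 1/2 - 1/288 - 1/289) = 124271/166464

Sum = 124271/166464


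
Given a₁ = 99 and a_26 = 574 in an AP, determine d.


d = (aₙ - a₁)/(n-1)
= (574 - 99)/(26-1)
= 475/25 = 19

d = 19


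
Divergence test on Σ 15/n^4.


lim(n→∞) 15/n^4 = 0
lim aₙ = 0 → nth-term test is INCONCLUSIVE
(Need other tests; this is actually a convergent p-series with p=4 > 1)

Inconclusive (lim aₙ = 0; need another test)


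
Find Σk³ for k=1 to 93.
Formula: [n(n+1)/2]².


n(n+1)/2 = 93×94/2 = 4371
Σk³ = 4371² = 19105641

Σk³ = 19105641


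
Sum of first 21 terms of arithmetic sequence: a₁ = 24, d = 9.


aₙ = 24 + (21-1)×9 = 204
Sₙ = n(a₁+aₙ)/2 = 21×(24+204)/2
= 21×228/2 = 2394

S_21 = 2394


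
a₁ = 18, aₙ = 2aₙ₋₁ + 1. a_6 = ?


Computing step by step:
a_1 = 18
a_2 = 37
a_3 = 75
a_4 = 151
a_5 = 303
a_6 = 607


a_6 = 607


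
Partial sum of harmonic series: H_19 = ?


H_19 = 1/1 + 1/2 + 1/3 + ... + 1/19
= 275295799/77597520
≈ 3.5477

H_19 = 275295799/77597520 ≈ 3.5477


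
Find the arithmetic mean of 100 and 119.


AM = (100 + 119)/2 = 219/2 = 109.5

AM = 109.5


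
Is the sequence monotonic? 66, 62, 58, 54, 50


Differences: -4, -4, -4, -4
All differences < 0 → strictly DECREASING

Monotonically decreasing


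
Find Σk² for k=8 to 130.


Σₖ₌8^130 k² = Σₖ₌₁^130 k² − Σₖ₌₁^7 k²
= 130·131·261/6 − 7·8·15/6
= 740805 − 140 = 740665

Σk² = 740665


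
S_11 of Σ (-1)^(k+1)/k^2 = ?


S = 1 - 1/4 + 1/9 - 1/16 + 1/25 - 1/36 + 1/49 - 1/64 ± ...
= 0.8262
(Full series converges to +π²/12 ≈ +0.8225)

S_11 = 0.8262


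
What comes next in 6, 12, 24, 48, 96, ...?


Pattern: geometric (r=2)
Terms: 6, 12, 24, 48, 96
Next term = 192

Next term = 192


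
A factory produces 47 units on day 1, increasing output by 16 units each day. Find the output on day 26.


aₙ = a₁ + (n-1)d
= 47 + (26-1)×16
= 47 + 400
= 447

a_26 = 447


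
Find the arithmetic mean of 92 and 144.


AM = (92 + 144)/2 = 236/2 = 118

AM = 118


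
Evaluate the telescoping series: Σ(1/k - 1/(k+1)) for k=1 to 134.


Telescoping: adjacent terms cancel.
= 1/1 - 1/135
= 1 - 1/135 = 134/135

Sum = 134/135


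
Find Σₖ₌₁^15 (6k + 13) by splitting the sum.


Σ(6k+13) = 6·Σk + 13·n
= 6·120 + 13·15
= 720 + 195 = 915

Σ = 915


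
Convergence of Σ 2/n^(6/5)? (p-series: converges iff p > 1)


p-series test: Σ c/n^p converges if p > 1, diverges if p ≤ 1 (constant c > 0 doesn't affect convergence).
p = 6/5
6/5 > 1 → CONVERGES

Converges (p = 6/5 > 1)


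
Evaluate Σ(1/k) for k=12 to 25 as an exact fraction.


Σₖ₌12^25 1/k = 1/12 + 1/13 + 1/14 + ... + 1/25
= 21311994931/26771144400
≈ 0.7961

Sum = 21311994931/26771144400 ≈ 0.7961


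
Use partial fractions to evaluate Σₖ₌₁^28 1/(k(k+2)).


1/(k(k+2)) = (1/2)·(1/k - 1/(k+2)) (partial fractions)
Telescoping: Σ = (1/2)·(1 + 1/2 - 1/29 - 1/30) = 623/870

Sum = 623/870


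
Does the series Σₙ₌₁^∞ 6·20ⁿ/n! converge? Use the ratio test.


aₙ = 6·20^n/n!
a_{n+1}/aₙ = 20^(n+1)/(n+1)! × n!/20^n  (constant 6 cancels)
= 20/(n+1)
L = lim(n→∞) 20/(n+1) = 0
L < 1 → series CONVERGES

Converges (ratio test: L = 0 < 1)


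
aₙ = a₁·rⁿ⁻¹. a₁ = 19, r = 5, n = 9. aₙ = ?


aₙ = a₁·r^(n-1)
= 19×5^8
= 19×390625
= 7421875

a_9 = 7421875


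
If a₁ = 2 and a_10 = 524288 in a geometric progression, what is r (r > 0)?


r^(n-1) = aₙ/a₁
r^9 = 524288/2 = 262144
r = 262144^(1/9)
= 4

r = 4


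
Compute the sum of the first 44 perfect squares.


n = 44
n(n+1)(2n+1)/6 = 44×45×89/6
= 176220/6 = 29370

Σk² = 29370


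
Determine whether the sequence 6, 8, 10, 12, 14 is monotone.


Differences: 2, 2, 2, 2
All differences > 0 → strictly INCREASING

Monotonically increasing


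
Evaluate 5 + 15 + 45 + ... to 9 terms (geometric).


Sₙ = 5×(3^9 - 1)/(3 - 1)
= 5×(19683 - 1)/2
= 5×19682/2
= 49205

S_9 = 49205


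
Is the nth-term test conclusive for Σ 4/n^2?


lim(n→∞) 4/n^2 = 0
lim aₙ = 0 → nth-term test is INCONCLUSIVE
(Need other tests; this is actually a convergent p-series with p=2 > 1)

Inconclusive (lim aₙ = 0; need another test)


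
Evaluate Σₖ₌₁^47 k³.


n(n+1)/2 = 47×48/2 = 1128
Σk³ = 1128² = 1272384

Σk³ = 1272384


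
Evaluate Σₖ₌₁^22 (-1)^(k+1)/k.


S = 1 - 1/2 + 1/3 - 1/4 + 1/5 - 1/6 + 1/7 - 1/8 ± ...
= 0.6709
(Full series converges to +ln(2) ≈ +0.6931)

S_22 = 0.6709


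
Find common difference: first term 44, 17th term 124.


d = (aₙ - a₁)/(n-1)
= (124 - 44)/(17-1)
= 80/16 = 5

d = 5


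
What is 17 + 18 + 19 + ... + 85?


Σₖ₌17^85 k = Σₖ₌₁^85 k − Σₖ₌₁^16 k
= 85·86/2 − 16·17/2
= 3655 − 136 = 3519

Σk = 3519


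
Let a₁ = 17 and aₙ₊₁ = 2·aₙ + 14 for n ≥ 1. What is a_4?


Computing step by step:
a_1 = 17
a_2 = 48
a_3 = 110
a_4 = 234


a_4 = 234


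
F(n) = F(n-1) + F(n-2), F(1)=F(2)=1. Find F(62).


Fibonacci sequence: 1, 1, 2, 3, 5, 8, 13, 21, 34, 55, 89, ...
F(62) = 4052739537881

F(62) = 4052739537881


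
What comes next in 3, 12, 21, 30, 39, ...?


Pattern: arithmetic (d=9)
Terms: 3, 12, 21, 30, 39
Next term = 48

Next term = 48


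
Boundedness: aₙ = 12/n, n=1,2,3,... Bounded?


a₁ = 12, a₂ = 12/2, a₃ = 12/3, ...
0 < aₙ ≤ 12 for all n ≥ 1
Lower bound: 0, Upper bound: 12
The sequence IS bounded

Bounded (0 < aₙ ≤ 12)


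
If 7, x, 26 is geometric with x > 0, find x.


GM = √(7×26) = √182 = 13.4907

GM = 13.4907


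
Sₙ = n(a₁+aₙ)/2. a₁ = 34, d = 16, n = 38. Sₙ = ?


aₙ = 34 + (38-1)×16 = 626
Sₙ = n(a₁+aₙ)/2 = 38×(34+626)/2
= 38×660/2 = 12540

S_38 = 12540


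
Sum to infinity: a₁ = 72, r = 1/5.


S∞ = a₁/(1-r) = 72/(1 - 1/5)
= 72/(4/5)
= 90

S∞ = 90


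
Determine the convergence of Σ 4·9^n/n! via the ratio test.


aₙ = 4·9^n/n!
a_{n+1}/aₙ = 9^(n+1)/(n+1)! × n!/9^n  (constant 4 cancels)
= 9/(n+1)
L = lim(n→∞) 9/(n+1) = 0
L < 1 → series CONVERGES

Converges (ratio test: L = 0 < 1)


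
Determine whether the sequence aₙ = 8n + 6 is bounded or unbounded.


aₙ = 8n + 6 → as n→∞, aₙ→∞
No finite upper bound exists
The sequence is UNBOUNDED

Unbounded (aₙ → ∞ as n → ∞)


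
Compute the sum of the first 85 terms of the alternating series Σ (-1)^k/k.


S = -1 + 1/2 - 1/3 + 1/4 - 1/5 + 1/6 - 1/7 + 1/8 ± ...
= -0.699
(Full series converges to -ln(2) ≈ -0.6931)

S_85 = -0.699


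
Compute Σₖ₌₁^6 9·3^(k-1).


Sₙ = 9×(3^6 - 1)/(3 - 1)
= 9×(729 - 1)/2
= 9×728/2
= 3276

S_6 = 3276


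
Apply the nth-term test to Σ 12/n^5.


lim(n→∞) 12/n^5 = 0
lim aₙ = 0 → nth-term test is INCONCLUSIVE
(Need other tests; this is actually a convergent p-series with p=5 > 1)

Inconclusive (lim aₙ = 0; need another test)


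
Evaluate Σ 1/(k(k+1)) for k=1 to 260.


1/(k(k+1)) = 1/k - 1/(k+1) (partial fractions)
Telescoping: Σ = 1 - 1/261 = 260/261

Sum = 260/261


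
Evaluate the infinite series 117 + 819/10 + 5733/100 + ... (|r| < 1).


S∞ = a₁/(1-r) = 117/(1 - 7/10)
= 117/(3/10)
= 390

S∞ = 390


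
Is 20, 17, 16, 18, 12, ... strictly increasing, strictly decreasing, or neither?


Differences: -3, -1, 2, -6
Difference at position 3 is +2 (> 0) but position 1 is -3 (< 0) — sequence both rises and falls
→ NOT monotonic

Not monotonic


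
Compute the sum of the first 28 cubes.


n(n+1)/2 = 28×29/2 = 406
Σk³ = 406² = 164836

Σk³ = 164836


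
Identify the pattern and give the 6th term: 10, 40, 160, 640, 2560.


Pattern: geometric (r=4)
Terms: 10, 40, 160, 640, 2560
Next term = 10240

Next term = 10240


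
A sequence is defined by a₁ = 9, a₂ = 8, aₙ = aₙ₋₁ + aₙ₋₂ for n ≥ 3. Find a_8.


Computing iteratively: 9, 8, 17, 25, 42, 67, 109, 176
a_8 = 176

a_8 = 176


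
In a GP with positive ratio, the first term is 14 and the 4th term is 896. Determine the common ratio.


r^(n-1) = aₙ/a₁
r^3 = 896/14 = 64
r = 64^(1/3)
= 4

r = 4


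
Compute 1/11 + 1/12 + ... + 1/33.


Σₖ₌11^33 1/k = 1/11 + 1/12 + 1/13 + ... + 1/33
= 15225778970569/13127595717600
≈ 1.1598

Sum = 15225778970569/13127595717600 ≈ 1.1598


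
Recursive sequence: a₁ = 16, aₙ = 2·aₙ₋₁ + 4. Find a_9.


Computing step by step:
a_1 = 16
a_2 = 36
a_3 = 76
a_4 = 156
a_5 = 316
a_6 = 636
a_7 = 1276
a_8 = 2556
a_9 = 5116


a_9 = 5116


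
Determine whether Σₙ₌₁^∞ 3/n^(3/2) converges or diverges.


p-series test: Σ c/n^p converges if p > 1, diverges if p ≤ 1 (constant c > 0 doesn't affect convergence).
p = 3/2
3/2 > 1 → CONVERGES

Converges (p = 3/2 > 1)


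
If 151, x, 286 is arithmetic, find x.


AM = (151 + 286)/2 = 437/2 = 218.5

AM = 218.5


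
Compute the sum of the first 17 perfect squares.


n = 17
n(n+1)(2n+1)/6 = 17×18×35/6
= 10710/6 = 1785

Σk² = 1785


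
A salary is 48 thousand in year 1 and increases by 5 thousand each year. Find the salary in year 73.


aₙ = a₁ + (n-1)d
= 48 + (73-1)×5
= 48 + 360
= 408

a_73 = 408


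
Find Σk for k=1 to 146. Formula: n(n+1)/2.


n(n+1)/2 = 146×147/2 = 21462/2 = 10731

Σk = 10731


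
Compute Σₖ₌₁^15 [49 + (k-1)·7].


aₙ = 49 + (15-1)×7 = 147
Sₙ = n(a₁+aₙ)/2 = 15×(49+147)/2
= 15×196/2 = 1470

S_15 = 1470


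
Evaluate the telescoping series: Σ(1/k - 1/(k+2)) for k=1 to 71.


Telescoping with gap 2: two head and two tail terms survive.
= (1 + 1/2) - (1/72 + 1/73)
= 3/2 - 1/72 - 1/73 = 7739/5256

Sum = 7739/5256


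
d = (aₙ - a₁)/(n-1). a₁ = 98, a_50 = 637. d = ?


d = (aₙ - a₁)/(n-1)
= (637 - 98)/(50-1)
= 539/49 = 11

d = 11


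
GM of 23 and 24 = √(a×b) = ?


GM = √(23×24) = √552 = 23.4947

GM = 23.4947


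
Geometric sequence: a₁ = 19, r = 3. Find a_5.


aₙ = a₁·r^(n-1)
= 19×3^4
= 19×81
= 1539

a_5 = 1539


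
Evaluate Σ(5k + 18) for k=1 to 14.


Σ(5k+18) = 5·Σk + 18·n
= 5·105 + 18·14
= 525 + 252 = 777

Σ = 777


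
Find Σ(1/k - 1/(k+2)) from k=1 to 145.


Telescoping with gap 2: two head and two tail terms survive.
= (1 + 1/2) - (1/146 + 1/147)
= 3/2 - 1/146 - 1/147 = 15950/10731

Sum = 15950/10731


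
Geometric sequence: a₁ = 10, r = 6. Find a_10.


aₙ = a₁·r^(n-1)
= 10×6^9
= 10×10077696
= 100776960

a_10 = 100776960


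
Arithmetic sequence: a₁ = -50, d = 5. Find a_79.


aₙ = a₁ + (n-1)d
= -50 + (79-1)×5
= -50 + 390
= 340

a_79 = 340


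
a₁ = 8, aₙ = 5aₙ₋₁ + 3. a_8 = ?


Computing step by step:
a_1 = 8
a_2 = 43
a_3 = 218
a_4 = 1093
a_5 = 5468
a_6 = 27343
a_7 = 136718
a_8 = 683593


a_8 = 683593


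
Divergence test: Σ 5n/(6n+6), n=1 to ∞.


lim(n→∞) 5n/(6n+6) = 5/6 = 5/6  (divide numerator and denominator by n)
lim aₙ = 5/6 ≠ 0 → series DIVERGES

Diverges (lim aₙ = 5/6 ≠ 0)


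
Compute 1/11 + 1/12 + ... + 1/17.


Σₖ₌11^17 1/k = 1/11 + 1/12 + 1/13 + 1/14 + 1/15 + 1/16 + 1/17
= 695089/1361360
≈ 0.5106

Sum = 695089/1361360 ≈ 0.5106


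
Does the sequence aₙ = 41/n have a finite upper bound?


a₁ = 41, a₂ = 41/2, a₃ = 41/3, ...
0 < aₙ ≤ 41 for all n ≥ 1
Lower bound: 0, Upper bound: 41
The sequence IS bounded

Bounded (0 < aₙ ≤ 41)


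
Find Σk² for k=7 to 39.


Σₖ₌7^39 k² = Σₖ₌₁^39 k² − Σₖ₌₁^6 k²
= 39·40·79/6 − 6·7·13/6
= 20540 − 91 = 20449

Σk² = 20449


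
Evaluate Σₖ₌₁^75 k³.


n(n+1)/2 = 75×76/2 = 2850
Σk³ = 2850² = 8122500

Σk³ = 8122500


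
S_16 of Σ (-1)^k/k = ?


S = -1 + 1/2 - 1/3 + 1/4 - 1/5 + 1/6 - 1/7 + 1/8 ± ...
= -0.6629
(Full series converges to -ln(2) ≈ -0.6931)

S_16 = -0.6629


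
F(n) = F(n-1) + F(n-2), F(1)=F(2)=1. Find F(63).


Fibonacci sequence: 1, 1, 2, 3, 5, 8, 13, 21, 34, 55, 89, ...
F(63) = 6557470319842

F(63) = 6557470319842


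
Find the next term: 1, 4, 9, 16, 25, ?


Pattern: perfect squares: n²
Terms: 1, 4, 9, 16, 25
Next term = 36

Next term = 36


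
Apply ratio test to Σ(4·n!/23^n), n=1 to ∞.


aₙ = 4·n!/23^n
a_{n+1}/aₙ = (n+1)!/23^(n+1) × 23^n/n!  (constant 4 cancels)
= (n+1)/23
L = lim(n→∞) (n+1)/23 = ∞
L > 1 → series DIVERGES

Diverges (ratio test: L = ∞ > 1)


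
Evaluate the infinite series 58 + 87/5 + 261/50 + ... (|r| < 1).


S∞ = a₁/(1-r) = 58/(1 - 3/10)
= 58/(7/10)
= 580/7

S∞ = 580/7


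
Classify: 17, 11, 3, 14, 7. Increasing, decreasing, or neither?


Differences: -6, -8, 11, -7
Difference at position 3 is +11 (> 0) but position 1 is -6 (< 0) — sequence both rises and falls
→ NOT monotonic

Not monotonic


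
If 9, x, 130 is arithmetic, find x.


AM = (9 + 130)/2 = 139/2 = 69.5

AM = 69.5


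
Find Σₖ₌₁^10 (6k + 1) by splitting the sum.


Σ(6k+1) = 6·Σk + 1·n
= 6·55 + 1·10
= 330 + 10 = 340

Σ = 340


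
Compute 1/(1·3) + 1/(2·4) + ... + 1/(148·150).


1/(k(k+2)) = (1/2)·(1/k - 1/(k+2)) (partial fractions)
Telescoping: Σ = (1/2)·(1 + 1/2 - 1/149 - 1/150) = 16613/22350

Sum = 16613/22350


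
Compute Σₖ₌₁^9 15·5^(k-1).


Sₙ = 15×(5^9 - 1)/(5 - 1)
= 15×(1953125 - 1)/4
= 15×1953124/4
= 7324215

S_9 = 7324215


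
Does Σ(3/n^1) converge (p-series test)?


p-series test: Σ c/n^p converges if p > 1, diverges if p ≤ 1 (constant c > 0 doesn't affect convergence).
p = 1
1 ≤ 1 → DIVERGES

Diverges (p = 1 ≤ 1)


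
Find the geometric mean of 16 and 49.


GM = √(16×49) = √784 = 28

GM = 28


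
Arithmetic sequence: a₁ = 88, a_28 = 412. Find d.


d = (aₙ - a₁)/(n-1)
= (412 - 88)/(28-1)
= 324/27 = 12

d = 12


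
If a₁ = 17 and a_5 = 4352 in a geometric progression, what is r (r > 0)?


r^(n-1) = aₙ/a₁
r^4 = 4352/17 = 256
r = 256^(1/4)
= ±4; taking r > 0 gives r = 4

r = 4


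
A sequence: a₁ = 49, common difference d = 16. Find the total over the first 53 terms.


aₙ = 49 + (53-1)×16 = 881
Sₙ = n(a₁+aₙ)/2 = 53×(49+881)/2
= 53×930/2 = 24645

S_53 = 24645


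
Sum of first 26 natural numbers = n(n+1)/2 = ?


n(n+1)/2 = 26×27/2 = 702/2 = 351

Σk = 351


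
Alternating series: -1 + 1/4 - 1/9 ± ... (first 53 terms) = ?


S = -1 + 1/4 - 1/9 + 1/16 - 1/25 + 1/36 - 1/49 + 1/64 ± ...
= -0.8226
(Full series converges to -π²/12 ≈ -0.8225)

S_53 = -0.8226


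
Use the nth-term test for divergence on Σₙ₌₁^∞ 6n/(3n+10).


lim(n→∞) 6n/(3n+10) = 6/3 = 2  (divide numerator and denominator by n)
lim aₙ = 2 ≠ 0 → series DIVERGES

Diverges (lim aₙ = 2 ≠ 0)


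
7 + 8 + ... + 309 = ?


Σₖ₌7^309 k = Σₖ₌₁^309 k − Σₖ₌₁^6 k
= 309·310/2 − 6·7/2
= 47895 − 21 = 47874

Σk = 47874


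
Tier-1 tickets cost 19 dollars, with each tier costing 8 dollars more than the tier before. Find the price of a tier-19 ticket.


aₙ = a₁ + (n-1)d
= 19 + (19-1)×8
= 19 + 144
= 163

a_19 = 163


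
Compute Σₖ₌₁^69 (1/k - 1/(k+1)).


Telescoping: adjacent terms cancel.
= 1/1 - 1/70
= 1 - 1/70 = 69/70

Sum = 69/70


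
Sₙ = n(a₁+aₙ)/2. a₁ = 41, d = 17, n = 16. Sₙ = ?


aₙ = 41 + (16-1)×17 = 296
Sₙ = n(a₁+aₙ)/2 = 16×(41+296)/2
= 16×337/2 = 2696

S_16 = 2696


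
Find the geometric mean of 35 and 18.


GM = √(35×18) = √630 = 25.0998

GM = 25.0998


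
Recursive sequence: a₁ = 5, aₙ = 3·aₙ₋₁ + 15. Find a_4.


Computing step by step:
a_1 = 5
a_2 = 30
a_3 = 105
a_4 = 330


a_4 = 330


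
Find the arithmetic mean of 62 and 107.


AM = (62 + 107)/2 = 169/2 = 84.5

AM = 84.5


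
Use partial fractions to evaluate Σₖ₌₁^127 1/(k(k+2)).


1/(k(k+2)) = (1/2)·(1/k - 1/(k+2)) (partial fractions)
Telescoping: Σ = (1/2)·(1 + 1/2 - 1/128 - 1/129) = 24511/33024

Sum = 24511/33024


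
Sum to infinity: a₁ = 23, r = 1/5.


S∞ = a₁/(1-r) = 23/(1 - 1/5)
= 23/(4/5)
= 115/4

S∞ = 115/4
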